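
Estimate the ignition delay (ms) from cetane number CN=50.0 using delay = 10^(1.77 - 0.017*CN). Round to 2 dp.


delay = 10^(1.77 - 0.017*CN)
Exponent = 1.77 - 0.017*50.0 = 0.9200
delay = 10^0.9200 = 8.32 ms


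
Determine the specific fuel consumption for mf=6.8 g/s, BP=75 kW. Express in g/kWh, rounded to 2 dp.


SFC = (mf / BP) * 3600
Rate = 6.8 / 75 = 0.090667 g/(s*kW)
SFC = 0.090667 * 3600 = 326.40 g/kWh


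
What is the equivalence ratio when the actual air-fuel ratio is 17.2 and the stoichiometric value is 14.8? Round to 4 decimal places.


phi = AFR_stoich / AFR_actual
phi = 14.8 / 17.2 = 0.8605


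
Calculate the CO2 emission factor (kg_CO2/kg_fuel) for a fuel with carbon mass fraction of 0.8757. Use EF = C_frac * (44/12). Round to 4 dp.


EF = C_frac * (M_CO2 / M_C)
EF = 0.8757 * (44/12)
EF = 0.8757 * 3.666667 = 3.2109 kg_CO2/kg_fuel


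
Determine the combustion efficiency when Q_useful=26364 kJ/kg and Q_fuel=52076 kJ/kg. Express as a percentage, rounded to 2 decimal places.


Efficiency = (Q_useful / Q_fuel) * 100
Efficiency = (26364 / 52076) * 100
Efficiency = 0.5063 * 100 = 50.63%


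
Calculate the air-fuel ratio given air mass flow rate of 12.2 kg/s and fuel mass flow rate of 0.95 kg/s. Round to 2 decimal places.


AFR = m_air / m_fuel
AFR = 12.2 / 0.95 = 12.84


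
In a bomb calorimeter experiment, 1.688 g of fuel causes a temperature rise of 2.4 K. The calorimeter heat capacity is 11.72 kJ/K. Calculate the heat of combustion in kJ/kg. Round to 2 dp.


Hc = C_cal * delta_T / m_fuel
Q_released = 11.72 * 2.4 = 28.1280 kJ
m_fuel = 1.688 g = 1.688/1000 kg = 0.001688 kg
Hc = 28.1280 / 0.001688 = 16663.51 kJ/kg


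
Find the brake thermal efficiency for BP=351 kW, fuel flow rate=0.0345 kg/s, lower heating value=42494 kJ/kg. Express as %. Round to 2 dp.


eta_BTE = (BP / (mf * LHV)) * 100
Denominator = 0.0345 * 42494 = 1466.0430 kW
eta_BTE = (351 / 1466.0430) * 100 = 23.94%


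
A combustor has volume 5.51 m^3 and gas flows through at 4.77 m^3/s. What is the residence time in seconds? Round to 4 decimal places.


tau = V / Q_flow
tau = 5.51 / 4.77 = 1.1551 s


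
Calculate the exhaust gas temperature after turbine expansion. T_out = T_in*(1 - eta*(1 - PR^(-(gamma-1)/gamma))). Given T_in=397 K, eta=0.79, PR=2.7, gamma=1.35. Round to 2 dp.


T_out = T_in * (1 - eta * (1 - PR^(-(gamma-1)/gamma)))
Exponent = -(1.35-1)/1.35 = -0.25925926
PR^exp = 2.7^(-0.25925926) = 0.77297411
Factor = 1 - 0.79*(1 - 0.77297411) = 0.82064955
T_out = 397 * 0.82064955 = 325.80 K


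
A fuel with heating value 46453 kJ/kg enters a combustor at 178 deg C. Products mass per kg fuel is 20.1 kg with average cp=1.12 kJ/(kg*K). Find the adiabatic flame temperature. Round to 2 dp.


T_ad = T_in + Hc / (m_p * cp)
Denominator = 20.1 * 1.12 = 22.5120
Temperature rise = 46453 / 22.5120 = 2063.48 K
T_ad = 178 + 2063.48 = 2241.48 deg C


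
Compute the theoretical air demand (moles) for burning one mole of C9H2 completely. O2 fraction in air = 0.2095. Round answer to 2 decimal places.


Balanced combustion: C9H2 + 9.5 O2 -> 9 CO2 + 1 H2O
O2 needed = C + H/4 = 9 + 2/4 = 9.50 moles
Air moles = O2 / 0.2095 = 9.50 / 0.2095 = 45.35 moles air


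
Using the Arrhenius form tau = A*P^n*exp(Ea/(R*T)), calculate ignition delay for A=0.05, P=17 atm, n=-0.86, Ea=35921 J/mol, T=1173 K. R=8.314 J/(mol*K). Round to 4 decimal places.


tau = A * P^n * exp(Ea/(R*T))
P^n = 17^(-0.86) = 0.08746090
Ea/(R*T) = 35921/(8.314*1173) = 3.683328
exp(Ea/(R*T)) = 39.778554
tau = 0.05 * 0.08746090 * 39.778554 = 0.1740 ms


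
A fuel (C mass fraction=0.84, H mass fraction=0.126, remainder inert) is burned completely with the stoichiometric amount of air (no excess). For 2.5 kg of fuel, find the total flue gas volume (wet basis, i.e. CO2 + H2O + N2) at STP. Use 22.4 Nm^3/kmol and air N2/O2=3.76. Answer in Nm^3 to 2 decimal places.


Per kg fuel: CO2 = (C/12 kmol)*22.4 = (0.84/12)*22.4 = 1.56800 Nm^3
Per kg fuel: H2O = (H/2 kmol)*22.4 = (0.126/2)*22.4 = 1.41120 Nm^3
O2 needed per kg fuel = C/12 + H/4 = 0.84/12 + 0.126/4 = 0.10150000 kmol
Per kg fuel: N2 = O2*3.76*22.4 = 0.10150000*3.76*22.4 = 8.54874 Nm^3
Total per kg = 1.56800 + 1.41120 + 8.54874 = 11.52794 Nm^3
Total = 11.52794 * 2.5 = 28.82 Nm^3


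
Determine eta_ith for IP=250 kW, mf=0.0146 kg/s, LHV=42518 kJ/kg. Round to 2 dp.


eta_ith = (IP / (mf * LHV)) * 100
Denominator = 0.0146 * 42518 = 620.7628 kW
eta_ith = (250 / 620.7628) * 100 = 40.27%


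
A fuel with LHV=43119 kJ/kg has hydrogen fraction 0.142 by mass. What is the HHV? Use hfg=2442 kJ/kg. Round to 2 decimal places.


HHV = LHV + hfg * 9 * H
Water addition = 2442 * 9 * 0.142 = 3120.876 kJ/kg
HHV = 43119 + 3120.876 = 46239.88 kJ/kg


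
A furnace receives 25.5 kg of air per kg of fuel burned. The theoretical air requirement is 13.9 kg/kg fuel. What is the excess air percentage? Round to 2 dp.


Excess air = actual - stoichiometric = 25.5 - 13.9 = 11.60 kg/kg fuel
Excess air % = (excess / stoich) * 100 = (11.60 / 13.9) * 100 = 83.45%


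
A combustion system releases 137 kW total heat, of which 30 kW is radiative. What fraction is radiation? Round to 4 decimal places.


f_rad = Q_rad / Q_total
f_rad = 30 / 137 = 0.2190


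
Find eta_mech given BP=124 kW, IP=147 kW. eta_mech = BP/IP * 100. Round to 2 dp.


eta_mech = (BP / IP) * 100
Ratio = 124 / 147 = 0.8435
eta_mech = 0.8435 * 100 = 84.35%


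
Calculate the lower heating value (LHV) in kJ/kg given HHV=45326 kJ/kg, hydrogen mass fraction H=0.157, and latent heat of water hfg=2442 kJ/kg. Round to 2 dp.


LHV = HHV - hfg * 9 * H
Water correction = 2442 * 9 * 0.157 = 3450.546 kJ/kg
LHV = 45326 - 3450.546 = 41875.45 kJ/kg


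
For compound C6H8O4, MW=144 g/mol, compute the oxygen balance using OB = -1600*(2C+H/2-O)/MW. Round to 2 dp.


OB = -1600 * (2C + H/2 - O) / MW
Inner = 2*6 + 8/2 - 4 = 12.00
OB = -1600 * 12.00 / 144 = -133.33%


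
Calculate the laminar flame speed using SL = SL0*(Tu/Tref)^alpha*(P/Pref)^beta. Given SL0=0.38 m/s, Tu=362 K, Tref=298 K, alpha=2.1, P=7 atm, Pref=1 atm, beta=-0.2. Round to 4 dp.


SL = SL0 * (Tu/Tref)^alpha * (P/Pref)^beta
T ratio = 362/298 = 1.21476510
(T ratio)^alpha = 1.21476510^2.1 = 1.504644
(P/Pref)^beta = 7^(-0.2) = 0.677611
SL = 0.38 * 1.504644 * 0.677611 = 0.3874 m/s


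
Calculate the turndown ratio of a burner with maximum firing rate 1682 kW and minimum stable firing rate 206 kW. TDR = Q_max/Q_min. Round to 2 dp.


TDR = Q_max / Q_min
TDR = 1682 / 206 = 8.17


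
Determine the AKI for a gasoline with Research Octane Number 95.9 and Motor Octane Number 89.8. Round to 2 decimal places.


AKI = (RON + MON) / 2
AKI = (95.9 + 89.8) / 2
AKI = 185.7 / 2 = 92.85


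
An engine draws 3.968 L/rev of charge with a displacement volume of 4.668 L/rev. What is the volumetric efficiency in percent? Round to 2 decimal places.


eta_v = (V_actual / V_disp) * 100
Ratio = 3.968 / 4.668 = 0.8500
eta_v = 0.8500 * 100 = 85.00%


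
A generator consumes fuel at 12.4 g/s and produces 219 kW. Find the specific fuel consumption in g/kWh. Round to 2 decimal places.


SFC = (mf / BP) * 3600
Rate = 12.4 / 219 = 0.056621 g/(s*kW)
SFC = 0.056621 * 3600 = 203.84 g/kWh


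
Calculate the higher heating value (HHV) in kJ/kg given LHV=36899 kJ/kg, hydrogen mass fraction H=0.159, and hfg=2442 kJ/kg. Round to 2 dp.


HHV = LHV + hfg * 9 * H
Water addition = 2442 * 9 * 0.159 = 3494.502 kJ/kg
HHV = 36899 + 3494.502 = 40393.50 kJ/kg


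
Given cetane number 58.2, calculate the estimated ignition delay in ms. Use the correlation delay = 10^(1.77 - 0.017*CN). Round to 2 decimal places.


delay = 10^(1.77 - 0.017*CN)
Exponent = 1.77 - 0.017*58.2 = 0.7806
delay = 10^0.7806 = 6.03 ms


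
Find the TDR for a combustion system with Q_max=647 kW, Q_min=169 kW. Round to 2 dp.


TDR = Q_max / Q_min
TDR = 647 / 169 = 3.83


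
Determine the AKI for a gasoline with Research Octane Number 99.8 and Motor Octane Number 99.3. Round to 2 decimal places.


AKI = (RON + MON) / 2
AKI = (99.8 + 99.3) / 2
AKI = 199.1 / 2 = 99.55


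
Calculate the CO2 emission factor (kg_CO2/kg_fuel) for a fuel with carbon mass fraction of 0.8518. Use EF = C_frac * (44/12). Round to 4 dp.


EF = C_frac * (M_CO2 / M_C)
EF = 0.8518 * (44/12)
EF = 0.8518 * 3.666667 = 3.1233 kg_CO2/kg_fuel


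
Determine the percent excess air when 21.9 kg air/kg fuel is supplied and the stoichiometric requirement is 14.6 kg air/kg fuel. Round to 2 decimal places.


Excess air = actual - stoichiometric = 21.9 - 14.6 = 7.30 kg/kg fuel
Excess air % = (excess / stoich) * 100 = (7.30 / 14.6) * 100 = 50.00%


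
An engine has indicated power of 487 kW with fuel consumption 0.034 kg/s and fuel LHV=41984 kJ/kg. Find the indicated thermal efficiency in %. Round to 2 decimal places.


eta_ith = (IP / (mf * LHV)) * 100
Denominator = 0.034 * 41984 = 1427.4560 kW
eta_ith = (487 / 1427.4560) * 100 = 34.12%


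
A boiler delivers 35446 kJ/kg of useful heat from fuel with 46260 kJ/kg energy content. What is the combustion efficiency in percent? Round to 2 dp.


Efficiency = (Q_useful / Q_fuel) * 100
Efficiency = (35446 / 46260) * 100
Efficiency = 0.7662 * 100 = 76.62%


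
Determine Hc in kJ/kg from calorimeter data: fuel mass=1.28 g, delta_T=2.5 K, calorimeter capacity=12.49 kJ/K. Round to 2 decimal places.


Hc = C_cal * delta_T / m_fuel
Q_released = 12.49 * 2.5 = 31.2250 kJ
m_fuel = 1.28 g = 1.28/1000 kg = 0.001280 kg
Hc = 31.2250 / 0.001280 = 24394.53 kJ/kg


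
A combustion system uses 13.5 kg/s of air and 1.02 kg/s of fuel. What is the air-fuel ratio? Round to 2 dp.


AFR = m_air / m_fuel
AFR = 13.5 / 1.02 = 13.24


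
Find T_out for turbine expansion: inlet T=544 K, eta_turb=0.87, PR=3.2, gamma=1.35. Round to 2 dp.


T_out = T_in * (1 - eta * (1 - PR^(-(gamma-1)/gamma)))
Exponent = -(1.35-1)/1.35 = -0.25925926
PR^exp = 3.2^(-0.25925926) = 0.73966521
Factor = 1 - 0.87*(1 - 0.73966521) = 0.77350873
T_out = 544 * 0.77350873 = 420.79 K


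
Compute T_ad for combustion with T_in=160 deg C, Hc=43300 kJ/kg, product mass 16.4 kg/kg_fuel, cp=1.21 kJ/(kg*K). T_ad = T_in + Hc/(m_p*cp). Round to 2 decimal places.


T_ad = T_in + Hc / (m_p * cp)
Denominator = 16.4 * 1.21 = 19.8440
Temperature rise = 43300 / 19.8440 = 2182.02 K
T_ad = 160 + 2182.02 = 2342.02 deg C


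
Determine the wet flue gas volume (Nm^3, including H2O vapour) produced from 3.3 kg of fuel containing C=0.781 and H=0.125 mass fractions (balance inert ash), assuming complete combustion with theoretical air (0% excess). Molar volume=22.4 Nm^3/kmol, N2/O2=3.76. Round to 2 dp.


Per kg fuel: CO2 = (C/12 kmol)*22.4 = (0.781/12)*22.4 = 1.45787 Nm^3
Per kg fuel: H2O = (H/2 kmol)*22.4 = (0.125/2)*22.4 = 1.40000 Nm^3
O2 needed per kg fuel = C/12 + H/4 = 0.781/12 + 0.125/4 = 0.09633333 kmol
Per kg fuel: N2 = O2*3.76*22.4 = 0.09633333*3.76*22.4 = 8.11358 Nm^3
Total per kg = 1.45787 + 1.40000 + 8.11358 = 10.97145 Nm^3
Total = 10.97145 * 3.3 = 36.21 Nm^3


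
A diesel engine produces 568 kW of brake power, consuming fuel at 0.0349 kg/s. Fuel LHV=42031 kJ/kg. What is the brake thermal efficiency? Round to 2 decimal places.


eta_BTE = (BP / (mf * LHV)) * 100
Denominator = 0.0349 * 42031 = 1466.8819 kW
eta_BTE = (568 / 1466.8819) * 100 = 38.72%


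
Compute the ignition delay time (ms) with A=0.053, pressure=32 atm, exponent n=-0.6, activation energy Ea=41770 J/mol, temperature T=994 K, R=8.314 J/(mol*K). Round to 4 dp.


tau = A * P^n * exp(Ea/(R*T))
P^n = 32^(-0.6) = 0.12500000
Ea/(R*T) = 41770/(8.314*994) = 5.054382
exp(Ea/(R*T)) = 156.707671
tau = 0.053 * 0.12500000 * 156.707671 = 1.0382 ms


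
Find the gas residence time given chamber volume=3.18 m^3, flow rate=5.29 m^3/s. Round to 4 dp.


tau = V / Q_flow
tau = 3.18 / 5.29 = 0.6011 s


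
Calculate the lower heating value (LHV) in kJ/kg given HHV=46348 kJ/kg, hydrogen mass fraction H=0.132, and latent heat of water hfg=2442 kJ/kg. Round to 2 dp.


LHV = HHV - hfg * 9 * H
Water correction = 2442 * 9 * 0.132 = 2901.096 kJ/kg
LHV = 46348 - 2901.096 = 43446.90 kJ/kg


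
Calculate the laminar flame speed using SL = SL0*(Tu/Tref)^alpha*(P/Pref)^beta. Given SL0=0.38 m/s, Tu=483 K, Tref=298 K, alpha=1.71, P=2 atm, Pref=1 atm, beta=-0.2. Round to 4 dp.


SL = SL0 * (Tu/Tref)^alpha * (P/Pref)^beta
T ratio = 483/298 = 1.62080537
(T ratio)^alpha = 1.62080537^1.71 = 2.283704
(P/Pref)^beta = 2^(-0.2) = 0.870551
SL = 0.38 * 2.283704 * 0.870551 = 0.7555 m/s


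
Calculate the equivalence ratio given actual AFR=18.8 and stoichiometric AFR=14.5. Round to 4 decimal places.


phi = AFR_stoich / AFR_actual
phi = 14.5 / 18.8 = 0.7713


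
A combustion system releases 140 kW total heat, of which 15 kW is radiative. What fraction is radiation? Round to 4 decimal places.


f_rad = Q_rad / Q_total
f_rad = 15 / 140 = 0.1071


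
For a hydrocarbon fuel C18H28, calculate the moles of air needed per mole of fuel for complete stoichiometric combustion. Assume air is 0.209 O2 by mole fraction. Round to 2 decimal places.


Balanced combustion: C18H28 + 25 O2 -> 18 CO2 + 14 H2O
O2 needed = C + H/4 = 18 + 28/4 = 25.00 moles
Air moles = O2 / 0.209 = 25.00 / 0.209 = 119.62 moles air


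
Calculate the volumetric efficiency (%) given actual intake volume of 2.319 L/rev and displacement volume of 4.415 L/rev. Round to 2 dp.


eta_v = (V_actual / V_disp) * 100
Ratio = 2.319 / 4.415 = 0.5253
eta_v = 0.5253 * 100 = 52.53%


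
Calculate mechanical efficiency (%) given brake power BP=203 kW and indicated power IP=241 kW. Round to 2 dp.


eta_mech = (BP / IP) * 100
Ratio = 203 / 241 = 0.8423
eta_mech = 0.8423 * 100 = 84.23%


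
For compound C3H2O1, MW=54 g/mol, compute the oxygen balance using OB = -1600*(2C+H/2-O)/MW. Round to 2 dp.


OB = -1600 * (2C + H/2 - O) / MW
Inner = 2*3 + 2/2 - 1 = 6.00
OB = -1600 * 6.00 / 54 = -177.78%


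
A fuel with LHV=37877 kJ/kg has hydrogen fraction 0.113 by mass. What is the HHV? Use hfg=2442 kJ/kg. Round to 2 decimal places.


HHV = LHV + hfg * 9 * H
Water addition = 2442 * 9 * 0.113 = 2483.514 kJ/kg
HHV = 37877 + 2483.514 = 40360.51 kJ/kg


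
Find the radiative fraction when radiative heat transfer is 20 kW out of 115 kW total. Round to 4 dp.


f_rad = Q_rad / Q_total
f_rad = 20 / 115 = 0.1739


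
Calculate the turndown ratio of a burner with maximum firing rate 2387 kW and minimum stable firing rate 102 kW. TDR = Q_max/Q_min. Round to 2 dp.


TDR = Q_max / Q_min
TDR = 2387 / 102 = 23.40


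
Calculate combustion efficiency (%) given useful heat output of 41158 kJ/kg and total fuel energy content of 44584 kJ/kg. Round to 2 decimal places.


Efficiency = (Q_useful / Q_fuel) * 100
Efficiency = (41158 / 44584) * 100
Efficiency = 0.9232 * 100 = 92.32%


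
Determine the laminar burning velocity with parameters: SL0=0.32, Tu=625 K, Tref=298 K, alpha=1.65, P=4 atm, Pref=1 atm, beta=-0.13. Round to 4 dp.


SL = SL0 * (Tu/Tref)^alpha * (P/Pref)^beta
T ratio = 625/298 = 2.09731544
(T ratio)^alpha = 2.09731544^1.65 = 3.394261
(P/Pref)^beta = 4^(-0.13) = 0.835088
SL = 0.32 * 3.394261 * 0.835088 = 0.9070 m/s


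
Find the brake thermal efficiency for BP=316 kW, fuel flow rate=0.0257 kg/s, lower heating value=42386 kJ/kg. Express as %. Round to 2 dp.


eta_BTE = (BP / (mf * LHV)) * 100
Denominator = 0.0257 * 42386 = 1089.3202 kW
eta_BTE = (316 / 1089.3202) * 100 = 29.01%


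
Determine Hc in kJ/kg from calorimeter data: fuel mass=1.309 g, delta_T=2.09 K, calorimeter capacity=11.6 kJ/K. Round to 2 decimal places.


Hc = C_cal * delta_T / m_fuel
Q_released = 11.6 * 2.09 = 24.2440 kJ
m_fuel = 1.309 g = 1.309/1000 kg = 0.001309 kg
Hc = 24.2440 / 0.001309 = 18521.01 kJ/kg


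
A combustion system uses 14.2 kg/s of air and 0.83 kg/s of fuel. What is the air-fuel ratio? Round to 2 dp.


AFR = m_air / m_fuel
AFR = 14.2 / 0.83 = 17.11


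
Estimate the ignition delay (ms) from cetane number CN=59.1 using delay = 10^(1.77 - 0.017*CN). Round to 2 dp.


delay = 10^(1.77 - 0.017*CN)
Exponent = 1.77 - 0.017*59.1 = 0.7653
delay = 10^0.7653 = 5.83 ms


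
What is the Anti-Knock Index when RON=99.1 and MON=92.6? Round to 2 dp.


AKI = (RON + MON) / 2
AKI = (99.1 + 92.6) / 2
AKI = 191.7 / 2 = 95.85


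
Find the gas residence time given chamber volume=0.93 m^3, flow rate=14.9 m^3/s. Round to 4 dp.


tau = V / Q_flow
tau = 0.93 / 14.9 = 0.0624 s


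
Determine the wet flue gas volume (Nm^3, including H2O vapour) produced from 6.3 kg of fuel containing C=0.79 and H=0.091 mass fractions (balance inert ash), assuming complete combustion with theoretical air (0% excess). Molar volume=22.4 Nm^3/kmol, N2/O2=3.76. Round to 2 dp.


Per kg fuel: CO2 = (C/12 kmol)*22.4 = (0.79/12)*22.4 = 1.47467 Nm^3
Per kg fuel: H2O = (H/2 kmol)*22.4 = (0.091/2)*22.4 = 1.01920 Nm^3
O2 needed per kg fuel = C/12 + H/4 = 0.79/12 + 0.091/4 = 0.08858333 kmol
Per kg fuel: N2 = O2*3.76*22.4 = 0.08858333*3.76*22.4 = 7.46084 Nm^3
Total per kg = 1.47467 + 1.01920 + 7.46084 = 9.95471 Nm^3
Total = 9.95471 * 6.3 = 62.71 Nm^3


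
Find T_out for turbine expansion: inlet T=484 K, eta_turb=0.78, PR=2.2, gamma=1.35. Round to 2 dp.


T_out = T_in * (1 - eta * (1 - PR^(-(gamma-1)/gamma)))
Exponent = -(1.35-1)/1.35 = -0.25925926
PR^exp = 2.2^(-0.25925926) = 0.81512413
Factor = 1 - 0.78*(1 - 0.81512413) = 0.85579682
T_out = 484 * 0.85579682 = 414.21 K


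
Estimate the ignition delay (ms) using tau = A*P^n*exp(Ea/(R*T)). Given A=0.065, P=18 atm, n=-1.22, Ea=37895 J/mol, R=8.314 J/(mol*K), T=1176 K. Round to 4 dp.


tau = A * P^n * exp(Ea/(R*T))
P^n = 18^(-1.22) = 0.02941491
Ea/(R*T) = 37895/(8.314*1176) = 3.875829
exp(Ea/(R*T)) = 48.222642
tau = 0.065 * 0.02941491 * 48.222642 = 0.0922 ms


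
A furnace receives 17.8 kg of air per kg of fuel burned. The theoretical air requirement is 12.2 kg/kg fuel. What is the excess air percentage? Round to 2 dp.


Excess air = actual - stoichiometric = 17.8 - 12.2 = 5.60 kg/kg fuel
Excess air % = (excess / stoich) * 100 = (5.60 / 12.2) * 100 = 45.90%


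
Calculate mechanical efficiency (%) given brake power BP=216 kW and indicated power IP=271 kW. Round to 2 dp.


eta_mech = (BP / IP) * 100
Ratio = 216 / 271 = 0.7970
eta_mech = 0.7970 * 100 = 79.70%


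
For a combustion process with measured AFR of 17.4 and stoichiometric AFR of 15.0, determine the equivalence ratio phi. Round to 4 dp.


phi = AFR_stoich / AFR_actual
phi = 15.0 / 17.4 = 0.8621


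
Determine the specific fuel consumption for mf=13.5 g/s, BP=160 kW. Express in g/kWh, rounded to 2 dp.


SFC = (mf / BP) * 3600
Rate = 13.5 / 160 = 0.084375 g/(s*kW)
SFC = 0.084375 * 3600 = 303.75 g/kWh


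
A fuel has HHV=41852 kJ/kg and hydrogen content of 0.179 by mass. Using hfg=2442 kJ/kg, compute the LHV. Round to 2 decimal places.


LHV = HHV - hfg * 9 * H
Water correction = 2442 * 9 * 0.179 = 3934.062 kJ/kg
LHV = 41852 - 3934.062 = 37917.94 kJ/kg


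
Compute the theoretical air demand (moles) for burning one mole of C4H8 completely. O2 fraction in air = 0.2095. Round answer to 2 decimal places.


Balanced combustion: C4H8 + 6 O2 -> 4 CO2 + 4 H2O
O2 needed = C + H/4 = 4 + 8/4 = 6.00 moles
Air moles = O2 / 0.2095 = 6.00 / 0.2095 = 28.64 moles air


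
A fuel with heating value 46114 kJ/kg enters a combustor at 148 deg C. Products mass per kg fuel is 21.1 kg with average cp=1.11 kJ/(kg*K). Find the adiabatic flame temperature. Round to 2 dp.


T_ad = T_in + Hc / (m_p * cp)
Denominator = 21.1 * 1.11 = 23.4210
Temperature rise = 46114 / 23.4210 = 1968.92 K
T_ad = 148 + 1968.92 = 2116.92 deg C


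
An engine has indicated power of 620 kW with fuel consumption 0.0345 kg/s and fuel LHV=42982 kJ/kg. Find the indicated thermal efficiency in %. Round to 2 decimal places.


eta_ith = (IP / (mf * LHV)) * 100
Denominator = 0.0345 * 42982 = 1482.8790 kW
eta_ith = (620 / 1482.8790) * 100 = 41.81%


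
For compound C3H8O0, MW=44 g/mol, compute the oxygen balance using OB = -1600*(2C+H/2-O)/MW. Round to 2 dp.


OB = -1600 * (2C + H/2 - O) / MW
Inner = 2*3 + 8/2 - 0 = 10.00
OB = -1600 * 10.00 / 44 = -363.64%


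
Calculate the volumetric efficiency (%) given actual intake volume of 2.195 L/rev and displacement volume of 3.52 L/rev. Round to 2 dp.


eta_v = (V_actual / V_disp) * 100
Ratio = 2.195 / 3.52 = 0.6236
eta_v = 0.6236 * 100 = 62.36%


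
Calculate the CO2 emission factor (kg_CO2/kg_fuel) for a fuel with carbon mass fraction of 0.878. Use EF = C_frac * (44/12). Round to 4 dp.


EF = C_frac * (M_CO2 / M_C)
EF = 0.878 * (44/12)
EF = 0.878 * 3.666667 = 3.2193 kg_CO2/kg_fuel


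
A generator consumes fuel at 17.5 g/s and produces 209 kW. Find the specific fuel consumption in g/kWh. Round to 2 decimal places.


SFC = (mf / BP) * 3600
Rate = 17.5 / 209 = 0.083732 g/(s*kW)
SFC = 0.083732 * 3600 = 301.44 g/kWh


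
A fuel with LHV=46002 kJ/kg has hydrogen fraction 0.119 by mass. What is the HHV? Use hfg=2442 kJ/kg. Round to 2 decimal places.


HHV = LHV + hfg * 9 * H
Water addition = 2442 * 9 * 0.119 = 2615.382 kJ/kg
HHV = 46002 + 2615.382 = 48617.38 kJ/kg


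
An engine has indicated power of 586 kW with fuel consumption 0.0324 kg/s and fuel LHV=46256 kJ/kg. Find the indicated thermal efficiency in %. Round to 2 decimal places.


eta_ith = (IP / (mf * LHV)) * 100
Denominator = 0.0324 * 46256 = 1498.6944 kW
eta_ith = (586 / 1498.6944) * 100 = 39.10%


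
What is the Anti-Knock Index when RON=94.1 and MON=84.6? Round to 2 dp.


AKI = (RON + MON) / 2
AKI = (94.1 + 84.6) / 2
AKI = 178.7 / 2 = 89.35


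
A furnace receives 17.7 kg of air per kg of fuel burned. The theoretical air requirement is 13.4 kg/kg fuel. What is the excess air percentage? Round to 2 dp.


Excess air = actual - stoichiometric = 17.7 - 13.4 = 4.30 kg/kg fuel
Excess air % = (excess / stoich) * 100 = (4.30 / 13.4) * 100 = 32.09%


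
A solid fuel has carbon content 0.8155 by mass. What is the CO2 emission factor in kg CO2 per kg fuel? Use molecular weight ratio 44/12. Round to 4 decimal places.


EF = C_frac * (M_CO2 / M_C)
EF = 0.8155 * (44/12)
EF = 0.8155 * 3.666667 = 2.9902 kg_CO2/kg_fuel


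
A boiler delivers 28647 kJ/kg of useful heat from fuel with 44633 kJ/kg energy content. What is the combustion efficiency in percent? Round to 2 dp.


Efficiency = (Q_useful / Q_fuel) * 100
Efficiency = (28647 / 44633) * 100
Efficiency = 0.6418 * 100 = 64.18%


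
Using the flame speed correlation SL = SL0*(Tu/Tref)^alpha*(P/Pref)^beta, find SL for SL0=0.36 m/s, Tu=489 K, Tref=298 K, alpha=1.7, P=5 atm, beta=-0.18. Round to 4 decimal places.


SL = SL0 * (Tu/Tref)^alpha * (P/Pref)^beta
T ratio = 489/298 = 1.64093960
(T ratio)^alpha = 1.64093960^1.7 = 2.320905
(P/Pref)^beta = 5^(-0.18) = 0.748489
SL = 0.36 * 2.320905 * 0.748489 = 0.6254 m/s


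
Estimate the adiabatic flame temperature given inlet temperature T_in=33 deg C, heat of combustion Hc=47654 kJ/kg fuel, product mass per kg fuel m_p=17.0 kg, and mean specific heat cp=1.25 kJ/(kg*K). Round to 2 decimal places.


T_ad = T_in + Hc / (m_p * cp)
Denominator = 17.0 * 1.25 = 21.2500
Temperature rise = 47654 / 21.2500 = 2242.54 K
T_ad = 33 + 2242.54 = 2275.54 deg C


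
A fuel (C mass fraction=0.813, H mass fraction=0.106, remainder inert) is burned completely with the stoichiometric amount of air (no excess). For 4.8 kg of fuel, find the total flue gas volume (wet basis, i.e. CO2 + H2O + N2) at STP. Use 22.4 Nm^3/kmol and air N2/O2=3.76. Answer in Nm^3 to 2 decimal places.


Per kg fuel: CO2 = (C/12 kmol)*22.4 = (0.813/12)*22.4 = 1.51760 Nm^3
Per kg fuel: H2O = (H/2 kmol)*22.4 = (0.106/2)*22.4 = 1.18720 Nm^3
O2 needed per kg fuel = C/12 + H/4 = 0.813/12 + 0.106/4 = 0.09425000 kmol
Per kg fuel: N2 = O2*3.76*22.4 = 0.09425000*3.76*22.4 = 7.93811 Nm^3
Total per kg = 1.51760 + 1.18720 + 7.93811 = 10.64291 Nm^3
Total = 10.64291 * 4.8 = 51.09 Nm^3


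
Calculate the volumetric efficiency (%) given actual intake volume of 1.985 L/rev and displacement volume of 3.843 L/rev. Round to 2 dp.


eta_v = (V_actual / V_disp) * 100
Ratio = 1.985 / 3.843 = 0.5165
eta_v = 0.5165 * 100 = 51.65%


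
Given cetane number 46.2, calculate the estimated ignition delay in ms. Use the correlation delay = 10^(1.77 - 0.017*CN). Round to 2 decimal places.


delay = 10^(1.77 - 0.017*CN)
Exponent = 1.77 - 0.017*46.2 = 0.9846
delay = 10^0.9846 = 9.65 ms


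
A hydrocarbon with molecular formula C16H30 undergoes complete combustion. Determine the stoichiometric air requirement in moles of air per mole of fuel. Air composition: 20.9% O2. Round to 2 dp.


Balanced combustion: C16H30 + 23.5 O2 -> 16 CO2 + 15 H2O
O2 needed = C + H/4 = 16 + 30/4 = 23.50 moles
Air moles = O2 / 0.209 = 23.50 / 0.209 = 112.44 moles air


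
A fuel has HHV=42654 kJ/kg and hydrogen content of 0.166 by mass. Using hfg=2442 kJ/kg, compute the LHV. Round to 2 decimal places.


LHV = HHV - hfg * 9 * H
Water correction = 2442 * 9 * 0.166 = 3648.348 kJ/kg
LHV = 42654 - 3648.348 = 39005.65 kJ/kg


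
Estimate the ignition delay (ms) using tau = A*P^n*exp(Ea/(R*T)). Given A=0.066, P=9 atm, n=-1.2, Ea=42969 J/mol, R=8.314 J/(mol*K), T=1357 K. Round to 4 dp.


tau = A * P^n * exp(Ea/(R*T))
P^n = 9^(-1.2) = 0.07159933
Ea/(R*T) = 42969/(8.314*1357) = 3.808600
exp(Ea/(R*T)) = 45.087279
tau = 0.066 * 0.07159933 * 45.087279 = 0.2131 ms


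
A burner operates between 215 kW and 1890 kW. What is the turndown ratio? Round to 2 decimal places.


TDR = Q_max / Q_min
TDR = 1890 / 215 = 8.79


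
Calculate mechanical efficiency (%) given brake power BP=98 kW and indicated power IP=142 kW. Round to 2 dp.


eta_mech = (BP / IP) * 100
Ratio = 98 / 142 = 0.6901
eta_mech = 0.6901 * 100 = 69.01%


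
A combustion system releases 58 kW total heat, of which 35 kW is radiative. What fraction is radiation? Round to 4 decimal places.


f_rad = Q_rad / Q_total
f_rad = 35 / 58 = 0.6034


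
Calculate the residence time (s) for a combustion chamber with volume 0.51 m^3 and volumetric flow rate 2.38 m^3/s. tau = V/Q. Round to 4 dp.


tau = V / Q_flow
tau = 0.51 / 2.38 = 0.2143 s


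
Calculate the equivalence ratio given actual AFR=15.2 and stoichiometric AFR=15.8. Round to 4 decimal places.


phi = AFR_stoich / AFR_actual
phi = 15.8 / 15.2 = 1.0395


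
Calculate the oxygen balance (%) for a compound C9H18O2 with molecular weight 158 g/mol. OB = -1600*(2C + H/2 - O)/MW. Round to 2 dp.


OB = -1600 * (2C + H/2 - O) / MW
Inner = 2*9 + 18/2 - 2 = 25.00
OB = -1600 * 25.00 / 158 = -253.16%


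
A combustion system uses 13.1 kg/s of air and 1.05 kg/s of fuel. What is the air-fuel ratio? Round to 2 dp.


AFR = m_air / m_fuel
AFR = 13.1 / 1.05 = 12.48


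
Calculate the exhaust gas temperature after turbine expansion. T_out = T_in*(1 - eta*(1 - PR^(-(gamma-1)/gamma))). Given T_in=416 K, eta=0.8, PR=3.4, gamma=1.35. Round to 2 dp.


T_out = T_in * (1 - eta * (1 - PR^(-(gamma-1)/gamma)))
Exponent = -(1.35-1)/1.35 = -0.25925926
PR^exp = 3.4^(-0.25925926) = 0.72813041
Factor = 1 - 0.8*(1 - 0.72813041) = 0.78250433
T_out = 416 * 0.78250433 = 325.52 K


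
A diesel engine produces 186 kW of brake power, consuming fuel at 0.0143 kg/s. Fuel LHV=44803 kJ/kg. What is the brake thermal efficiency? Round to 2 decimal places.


eta_BTE = (BP / (mf * LHV)) * 100
Denominator = 0.0143 * 44803 = 640.6829 kW
eta_BTE = (186 / 640.6829) * 100 = 29.03%


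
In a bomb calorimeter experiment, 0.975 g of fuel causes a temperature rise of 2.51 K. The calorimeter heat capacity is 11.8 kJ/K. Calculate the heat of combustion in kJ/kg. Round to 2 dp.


Hc = C_cal * delta_T / m_fuel
Q_released = 11.8 * 2.51 = 29.6180 kJ
m_fuel = 0.975 g = 0.975/1000 kg = 0.000975 kg
Hc = 29.6180 / 0.000975 = 30377.44 kJ/kg


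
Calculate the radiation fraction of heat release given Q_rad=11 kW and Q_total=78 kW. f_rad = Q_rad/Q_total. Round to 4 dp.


f_rad = Q_rad / Q_total
f_rad = 11 / 78 = 0.1410


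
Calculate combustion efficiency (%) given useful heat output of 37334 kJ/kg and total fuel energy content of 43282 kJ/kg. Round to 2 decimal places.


Efficiency = (Q_useful / Q_fuel) * 100
Efficiency = (37334 / 43282) * 100
Efficiency = 0.8626 * 100 = 86.26%


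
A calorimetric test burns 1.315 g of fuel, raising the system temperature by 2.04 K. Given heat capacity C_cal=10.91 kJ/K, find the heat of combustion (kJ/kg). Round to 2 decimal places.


Hc = C_cal * delta_T / m_fuel
Q_released = 10.91 * 2.04 = 22.2564 kJ
m_fuel = 1.315 g = 1.315/1000 kg = 0.001315 kg
Hc = 22.2564 / 0.001315 = 16925.02 kJ/kg


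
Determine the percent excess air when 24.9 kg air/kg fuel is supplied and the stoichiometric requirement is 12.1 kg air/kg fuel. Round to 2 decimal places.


Excess air = actual - stoichiometric = 24.9 - 12.1 = 12.80 kg/kg fuel
Excess air % = (excess / stoich) * 100 = (12.80 / 12.1) * 100 = 105.79%


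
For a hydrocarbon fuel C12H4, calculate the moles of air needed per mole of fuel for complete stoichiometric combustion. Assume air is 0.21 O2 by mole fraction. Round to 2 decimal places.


Balanced combustion: C12H4 + 13 O2 -> 12 CO2 + 2 H2O
O2 needed = C + H/4 = 12 + 4/4 = 13.00 moles
Air moles = O2 / 0.21 = 13.00 / 0.21 = 61.90 moles air


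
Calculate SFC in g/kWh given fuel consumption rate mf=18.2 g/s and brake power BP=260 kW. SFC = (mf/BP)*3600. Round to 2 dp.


SFC = (mf / BP) * 3600
Rate = 18.2 / 260 = 0.070000 g/(s*kW)
SFC = 0.070000 * 3600 = 252.00 g/kWh


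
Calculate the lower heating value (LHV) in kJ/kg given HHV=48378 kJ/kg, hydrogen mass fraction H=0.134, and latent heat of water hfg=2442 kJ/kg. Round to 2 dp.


LHV = HHV - hfg * 9 * H
Water correction = 2442 * 9 * 0.134 = 2945.052 kJ/kg
LHV = 48378 - 2945.052 = 45432.95 kJ/kg


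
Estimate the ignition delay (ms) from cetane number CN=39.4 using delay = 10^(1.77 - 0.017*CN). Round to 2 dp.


delay = 10^(1.77 - 0.017*CN)
Exponent = 1.77 - 0.017*39.4 = 1.1002
delay = 10^1.1002 = 12.60 ms


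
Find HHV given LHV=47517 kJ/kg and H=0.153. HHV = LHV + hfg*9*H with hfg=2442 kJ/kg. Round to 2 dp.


HHV = LHV + hfg * 9 * H
Water addition = 2442 * 9 * 0.153 = 3362.634 kJ/kg
HHV = 47517 + 3362.634 = 50879.63 kJ/kg


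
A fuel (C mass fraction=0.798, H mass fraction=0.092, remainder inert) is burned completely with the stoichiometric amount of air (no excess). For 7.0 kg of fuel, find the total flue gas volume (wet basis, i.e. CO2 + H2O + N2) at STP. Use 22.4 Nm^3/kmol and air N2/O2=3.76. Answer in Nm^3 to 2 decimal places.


Per kg fuel: CO2 = (C/12 kmol)*22.4 = (0.798/12)*22.4 = 1.48960 Nm^3
Per kg fuel: H2O = (H/2 kmol)*22.4 = (0.092/2)*22.4 = 1.03040 Nm^3
O2 needed per kg fuel = C/12 + H/4 = 0.798/12 + 0.092/4 = 0.08950000 kmol
Per kg fuel: N2 = O2*3.76*22.4 = 0.08950000*3.76*22.4 = 7.53805 Nm^3
Total per kg = 1.48960 + 1.03040 + 7.53805 = 10.05805 Nm^3
Total = 10.05805 * 7.0 = 70.41 Nm^3


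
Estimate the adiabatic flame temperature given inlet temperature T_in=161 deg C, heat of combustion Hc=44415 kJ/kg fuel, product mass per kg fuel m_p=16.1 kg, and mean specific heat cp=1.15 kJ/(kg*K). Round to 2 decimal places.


T_ad = T_in + Hc / (m_p * cp)
Denominator = 16.1 * 1.15 = 18.5150
Temperature rise = 44415 / 18.5150 = 2398.87 K
T_ad = 161 + 2398.87 = 2559.87 deg C


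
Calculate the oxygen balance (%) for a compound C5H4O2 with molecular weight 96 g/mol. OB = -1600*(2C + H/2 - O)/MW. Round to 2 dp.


OB = -1600 * (2C + H/2 - O) / MW
Inner = 2*5 + 4/2 - 2 = 10.00
OB = -1600 * 10.00 / 96 = -166.67%


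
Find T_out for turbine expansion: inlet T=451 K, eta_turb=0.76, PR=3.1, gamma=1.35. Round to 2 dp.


T_out = T_in * (1 - eta * (1 - PR^(-(gamma-1)/gamma)))
Exponent = -(1.35-1)/1.35 = -0.25925926
PR^exp = 3.1^(-0.25925926) = 0.74577862
Factor = 1 - 0.76*(1 - 0.74577862) = 0.80679175
T_out = 451 * 0.80679175 = 363.86 K


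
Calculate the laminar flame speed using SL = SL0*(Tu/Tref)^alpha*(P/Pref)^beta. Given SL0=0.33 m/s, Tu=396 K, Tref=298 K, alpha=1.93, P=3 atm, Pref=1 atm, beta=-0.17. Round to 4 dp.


SL = SL0 * (Tu/Tref)^alpha * (P/Pref)^beta
T ratio = 396/298 = 1.32885906
(T ratio)^alpha = 1.32885906^1.93 = 1.731069
(P/Pref)^beta = 3^(-0.17) = 0.829639
SL = 0.33 * 1.731069 * 0.829639 = 0.4739 m/s


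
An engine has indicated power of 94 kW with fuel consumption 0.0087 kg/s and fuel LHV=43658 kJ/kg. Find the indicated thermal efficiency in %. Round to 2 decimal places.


eta_ith = (IP / (mf * LHV)) * 100
Denominator = 0.0087 * 43658 = 379.8246 kW
eta_ith = (94 / 379.8246) * 100 = 24.75%


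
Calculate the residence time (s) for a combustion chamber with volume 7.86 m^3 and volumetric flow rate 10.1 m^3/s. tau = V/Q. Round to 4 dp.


tau = V / Q_flow
tau = 7.86 / 10.1 = 0.7782 s


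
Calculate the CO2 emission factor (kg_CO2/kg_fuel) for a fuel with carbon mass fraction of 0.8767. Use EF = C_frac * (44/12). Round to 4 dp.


EF = C_frac * (M_CO2 / M_C)
EF = 0.8767 * (44/12)
EF = 0.8767 * 3.666667 = 3.2146 kg_CO2/kg_fuel


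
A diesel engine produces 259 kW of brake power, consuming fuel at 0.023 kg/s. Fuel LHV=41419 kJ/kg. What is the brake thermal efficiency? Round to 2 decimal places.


eta_BTE = (BP / (mf * LHV)) * 100
Denominator = 0.023 * 41419 = 952.6370 kW
eta_BTE = (259 / 952.6370) * 100 = 27.19%


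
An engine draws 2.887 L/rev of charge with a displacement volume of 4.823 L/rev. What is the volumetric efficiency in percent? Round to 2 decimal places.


eta_v = (V_actual / V_disp) * 100
Ratio = 2.887 / 4.823 = 0.5986
eta_v = 0.5986 * 100 = 59.86%


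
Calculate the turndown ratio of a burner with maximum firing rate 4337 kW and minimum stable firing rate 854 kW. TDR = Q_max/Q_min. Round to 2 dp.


TDR = Q_max / Q_min
TDR = 4337 / 854 = 5.08


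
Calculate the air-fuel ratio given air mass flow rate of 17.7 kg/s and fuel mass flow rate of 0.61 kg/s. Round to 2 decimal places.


AFR = m_air / m_fuel
AFR = 17.7 / 0.61 = 29.02


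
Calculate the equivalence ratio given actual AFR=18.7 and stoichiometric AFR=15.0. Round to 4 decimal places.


phi = AFR_stoich / AFR_actual
phi = 15.0 / 18.7 = 0.8021


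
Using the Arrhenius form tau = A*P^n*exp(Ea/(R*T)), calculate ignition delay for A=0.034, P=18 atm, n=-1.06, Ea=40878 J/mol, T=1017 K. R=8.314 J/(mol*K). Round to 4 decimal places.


tau = A * P^n * exp(Ea/(R*T))
P^n = 18^(-1.06) = 0.04671014
Ea/(R*T) = 40878/(8.314*1017) = 4.834579
exp(Ea/(R*T)) = 125.785623
tau = 0.034 * 0.04671014 * 125.785623 = 0.1998 ms


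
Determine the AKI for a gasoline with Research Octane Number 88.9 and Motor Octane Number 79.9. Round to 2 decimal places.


AKI = (RON + MON) / 2
AKI = (88.9 + 79.9) / 2
AKI = 168.8 / 2 = 84.40


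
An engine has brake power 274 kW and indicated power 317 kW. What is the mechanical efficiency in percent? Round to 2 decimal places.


eta_mech = (BP / IP) * 100
Ratio = 274 / 317 = 0.8644
eta_mech = 0.8644 * 100 = 86.44%


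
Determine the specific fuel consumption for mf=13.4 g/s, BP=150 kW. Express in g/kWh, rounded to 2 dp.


SFC = (mf / BP) * 3600
Rate = 13.4 / 150 = 0.089333 g/(s*kW)
SFC = 0.089333 * 3600 = 321.60 g/kWh


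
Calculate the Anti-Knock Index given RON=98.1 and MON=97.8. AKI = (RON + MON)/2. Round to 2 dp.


AKI = (RON + MON) / 2
AKI = (98.1 + 97.8) / 2
AKI = 195.9 / 2 = 97.95


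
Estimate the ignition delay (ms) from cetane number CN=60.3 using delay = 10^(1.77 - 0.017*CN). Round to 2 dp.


delay = 10^(1.77 - 0.017*CN)
Exponent = 1.77 - 0.017*60.3 = 0.7449
delay = 10^0.7449 = 5.56 ms


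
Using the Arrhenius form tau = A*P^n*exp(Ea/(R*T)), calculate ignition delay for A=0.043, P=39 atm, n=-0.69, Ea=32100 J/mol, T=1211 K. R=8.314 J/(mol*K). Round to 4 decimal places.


tau = A * P^n * exp(Ea/(R*T))
P^n = 39^(-0.69) = 0.07982987
Ea/(R*T) = 32100/(8.314*1211) = 3.188239
exp(Ea/(R*T)) = 24.245693
tau = 0.043 * 0.07982987 * 24.245693 = 0.0832 ms


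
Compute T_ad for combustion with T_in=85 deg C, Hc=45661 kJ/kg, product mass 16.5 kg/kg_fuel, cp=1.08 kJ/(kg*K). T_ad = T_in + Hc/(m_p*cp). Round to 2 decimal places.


T_ad = T_in + Hc / (m_p * cp)
Denominator = 16.5 * 1.08 = 17.8200
Temperature rise = 45661 / 17.8200 = 2562.35 K
T_ad = 85 + 2562.35 = 2647.35 deg C


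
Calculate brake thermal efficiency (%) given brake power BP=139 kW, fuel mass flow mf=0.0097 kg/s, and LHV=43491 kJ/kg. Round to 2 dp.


eta_BTE = (BP / (mf * LHV)) * 100
Denominator = 0.0097 * 43491 = 421.8627 kW
eta_BTE = (139 / 421.8627) * 100 = 32.95%


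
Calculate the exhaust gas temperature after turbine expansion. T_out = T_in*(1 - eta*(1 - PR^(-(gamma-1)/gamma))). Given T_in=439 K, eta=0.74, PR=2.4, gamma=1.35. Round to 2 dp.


T_out = T_in * (1 - eta * (1 - PR^(-(gamma-1)/gamma)))
Exponent = -(1.35-1)/1.35 = -0.25925926
PR^exp = 2.4^(-0.25925926) = 0.79694200
Factor = 1 - 0.74*(1 - 0.79694200) = 0.84973708
T_out = 439 * 0.84973708 = 373.03 K


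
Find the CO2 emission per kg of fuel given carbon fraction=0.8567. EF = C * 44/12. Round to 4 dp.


EF = C_frac * (M_CO2 / M_C)
EF = 0.8567 * (44/12)
EF = 0.8567 * 3.666667 = 3.1412 kg_CO2/kg_fuel


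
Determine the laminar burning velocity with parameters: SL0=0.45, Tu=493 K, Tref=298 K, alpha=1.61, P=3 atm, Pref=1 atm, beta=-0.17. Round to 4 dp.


SL = SL0 * (Tu/Tref)^alpha * (P/Pref)^beta
T ratio = 493/298 = 1.65436242
(T ratio)^alpha = 1.65436242^1.61 = 2.249031
(P/Pref)^beta = 3^(-0.17) = 0.829639
SL = 0.45 * 2.249031 * 0.829639 = 0.8396 m/s


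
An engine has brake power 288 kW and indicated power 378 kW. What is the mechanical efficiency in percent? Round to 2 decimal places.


eta_mech = (BP / IP) * 100
Ratio = 288 / 378 = 0.7619
eta_mech = 0.7619 * 100 = 76.19%


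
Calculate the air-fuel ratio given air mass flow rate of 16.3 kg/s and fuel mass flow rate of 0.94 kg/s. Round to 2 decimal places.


AFR = m_air / m_fuel
AFR = 16.3 / 0.94 = 17.34


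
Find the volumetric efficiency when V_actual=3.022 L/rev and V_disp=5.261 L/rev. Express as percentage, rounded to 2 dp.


eta_v = (V_actual / V_disp) * 100
Ratio = 3.022 / 5.261 = 0.5744
eta_v = 0.5744 * 100 = 57.44%


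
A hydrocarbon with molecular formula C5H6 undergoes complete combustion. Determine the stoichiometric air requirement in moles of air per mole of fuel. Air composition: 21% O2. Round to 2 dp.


Balanced combustion: C5H6 + 6.5 O2 -> 5 CO2 + 3 H2O
O2 needed = C + H/4 = 5 + 6/4 = 6.50 moles
Air moles = O2 / 0.21 = 6.50 / 0.21 = 30.95 moles air


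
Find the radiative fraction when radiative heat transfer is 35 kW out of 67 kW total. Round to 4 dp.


f_rad = Q_rad / Q_total
f_rad = 35 / 67 = 0.5224


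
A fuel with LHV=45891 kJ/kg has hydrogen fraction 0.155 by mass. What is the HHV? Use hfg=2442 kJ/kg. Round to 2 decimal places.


HHV = LHV + hfg * 9 * H
Water addition = 2442 * 9 * 0.155 = 3406.590 kJ/kg
HHV = 45891 + 3406.590 = 49297.59 kJ/kg


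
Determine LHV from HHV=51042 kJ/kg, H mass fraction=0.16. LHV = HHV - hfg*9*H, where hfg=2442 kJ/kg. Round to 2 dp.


LHV = HHV - hfg * 9 * H
Water correction = 2442 * 9 * 0.16 = 3516.480 kJ/kg
LHV = 51042 - 3516.480 = 47525.52 kJ/kg


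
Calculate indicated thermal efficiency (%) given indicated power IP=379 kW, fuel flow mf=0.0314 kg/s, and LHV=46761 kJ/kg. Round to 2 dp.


eta_ith = (IP / (mf * LHV)) * 100
Denominator = 0.0314 * 46761 = 1468.2954 kW
eta_ith = (379 / 1468.2954) * 100 = 25.81%


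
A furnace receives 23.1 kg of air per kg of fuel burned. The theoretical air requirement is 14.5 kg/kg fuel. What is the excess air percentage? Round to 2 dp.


Excess air = actual - stoichiometric = 23.1 - 14.5 = 8.60 kg/kg fuel
Excess air % = (excess / stoich) * 100 = (8.60 / 14.5) * 100 = 59.31%
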